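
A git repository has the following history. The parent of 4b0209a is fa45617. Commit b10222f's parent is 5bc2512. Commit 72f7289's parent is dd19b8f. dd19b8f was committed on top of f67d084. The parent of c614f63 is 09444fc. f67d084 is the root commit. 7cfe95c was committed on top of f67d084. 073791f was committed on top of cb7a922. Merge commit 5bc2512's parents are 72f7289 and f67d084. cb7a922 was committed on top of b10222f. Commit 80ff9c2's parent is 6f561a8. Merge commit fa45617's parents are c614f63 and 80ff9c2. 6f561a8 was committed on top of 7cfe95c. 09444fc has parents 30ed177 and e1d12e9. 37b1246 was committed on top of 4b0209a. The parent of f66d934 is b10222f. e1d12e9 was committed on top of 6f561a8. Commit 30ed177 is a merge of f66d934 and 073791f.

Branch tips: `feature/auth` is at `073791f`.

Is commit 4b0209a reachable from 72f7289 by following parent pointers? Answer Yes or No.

Ancestors of 72f7289: {72f7289, dd19b8f, f67d084}.
4b0209a is not in that set, so it is not an ancestor of 72f7289.

No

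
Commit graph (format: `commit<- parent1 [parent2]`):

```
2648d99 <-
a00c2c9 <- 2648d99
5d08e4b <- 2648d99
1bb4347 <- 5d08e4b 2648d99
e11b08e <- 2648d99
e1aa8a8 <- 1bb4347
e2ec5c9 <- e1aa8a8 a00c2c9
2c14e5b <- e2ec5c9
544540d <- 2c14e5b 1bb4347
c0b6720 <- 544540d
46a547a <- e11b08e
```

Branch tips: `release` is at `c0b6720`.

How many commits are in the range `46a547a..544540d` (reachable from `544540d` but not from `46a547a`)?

Reachable from 544540d: {1bb4347, 2648d99, 2c14e5b, 544540d, 5d08e4b, a00c2c9, e1aa8a8, e2ec5c9}.
Reachable from 46a547a: {2648d99, 46a547a, e11b08e}.
In 544540d's history but not 46a547a's: {1bb4347, 2c14e5b, 544540d, 5d08e4b, a00c2c9, e1aa8a8, e2ec5c9} — 7 commits.

7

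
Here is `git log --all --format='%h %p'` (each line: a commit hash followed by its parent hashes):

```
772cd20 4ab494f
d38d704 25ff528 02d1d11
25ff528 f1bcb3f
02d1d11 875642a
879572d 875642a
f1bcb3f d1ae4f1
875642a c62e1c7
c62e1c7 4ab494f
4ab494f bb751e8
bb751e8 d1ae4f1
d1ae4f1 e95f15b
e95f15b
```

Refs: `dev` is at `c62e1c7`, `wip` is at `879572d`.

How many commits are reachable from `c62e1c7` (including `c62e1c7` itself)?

5

Walking parent pointers from c62e1c7: reachable set = {4ab494f, bb751e8, c62e1c7, d1ae4f1, e95f15b}.
That is 5 commits.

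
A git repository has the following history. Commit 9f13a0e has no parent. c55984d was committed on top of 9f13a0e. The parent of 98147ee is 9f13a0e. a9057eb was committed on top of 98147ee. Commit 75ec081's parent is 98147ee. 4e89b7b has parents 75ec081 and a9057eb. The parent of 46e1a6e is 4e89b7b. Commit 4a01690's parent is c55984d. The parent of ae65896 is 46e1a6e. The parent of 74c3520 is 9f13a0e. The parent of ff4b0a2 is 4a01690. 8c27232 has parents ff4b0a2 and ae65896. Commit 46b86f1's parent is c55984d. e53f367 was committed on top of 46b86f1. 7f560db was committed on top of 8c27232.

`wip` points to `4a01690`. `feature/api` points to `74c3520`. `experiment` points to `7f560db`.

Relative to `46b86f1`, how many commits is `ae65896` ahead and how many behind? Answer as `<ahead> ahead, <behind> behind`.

6 ahead, 2 behind

Reachable from ae65896: {46e1a6e, 4e89b7b, 75ec081, 98147ee, 9f13a0e, a9057eb, ae65896}.
Reachable from 46b86f1: {46b86f1, 9f13a0e, c55984d}.
Only in ae65896's history (ahead): {46e1a6e, 4e89b7b, 75ec081, 98147ee, a9057eb, ae65896} — 6.
Only in 46b86f1's history (behind): {46b86f1, c55984d} — 2.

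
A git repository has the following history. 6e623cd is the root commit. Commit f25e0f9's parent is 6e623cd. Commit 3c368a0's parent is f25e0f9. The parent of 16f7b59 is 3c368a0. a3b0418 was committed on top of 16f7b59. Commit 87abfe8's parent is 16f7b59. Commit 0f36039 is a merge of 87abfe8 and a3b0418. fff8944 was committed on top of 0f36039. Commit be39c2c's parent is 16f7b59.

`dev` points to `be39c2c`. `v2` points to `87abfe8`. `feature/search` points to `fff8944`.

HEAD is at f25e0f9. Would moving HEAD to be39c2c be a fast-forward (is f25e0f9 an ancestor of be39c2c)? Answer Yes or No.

Yes

A fast-forward from f25e0f9 to be39c2c is possible iff f25e0f9 is an ancestor of be39c2c.
Ancestors of be39c2c: {16f7b59, 3c368a0, 6e623cd, be39c2c, f25e0f9}.
f25e0f9 is among them, so fast-forward is possible.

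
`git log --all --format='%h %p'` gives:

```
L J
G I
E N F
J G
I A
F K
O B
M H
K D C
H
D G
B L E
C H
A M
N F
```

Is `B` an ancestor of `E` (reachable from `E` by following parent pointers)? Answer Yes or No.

No

Ancestors of E: {A, C, D, E, F, G, H, I, K, M, N}.
B is not in that set, so it is not an ancestor of E.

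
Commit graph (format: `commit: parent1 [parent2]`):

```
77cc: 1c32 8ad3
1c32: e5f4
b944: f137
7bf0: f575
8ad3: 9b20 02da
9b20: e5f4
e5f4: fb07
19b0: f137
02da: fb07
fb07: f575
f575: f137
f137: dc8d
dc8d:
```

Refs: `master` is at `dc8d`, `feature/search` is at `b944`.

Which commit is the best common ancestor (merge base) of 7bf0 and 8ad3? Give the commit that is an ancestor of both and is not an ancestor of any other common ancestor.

f575

Ancestors of 7bf0: {7bf0, dc8d, f137, f575}.
Ancestors of 8ad3: {02da, 8ad3, 9b20, dc8d, e5f4, f137, f575, fb07}.
Common ancestors: {dc8d, f137, f575}.
Among these, f575 is not an ancestor of any other common ancestor — it is the merge base.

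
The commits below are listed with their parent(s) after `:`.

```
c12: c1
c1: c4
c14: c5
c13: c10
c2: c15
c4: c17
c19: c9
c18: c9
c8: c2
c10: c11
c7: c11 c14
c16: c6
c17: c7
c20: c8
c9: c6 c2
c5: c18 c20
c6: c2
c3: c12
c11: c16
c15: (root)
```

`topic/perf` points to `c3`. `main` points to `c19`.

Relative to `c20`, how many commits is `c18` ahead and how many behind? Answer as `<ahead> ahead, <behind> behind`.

Reachable from c18: {c15, c18, c2, c6, c9}.
Reachable from c20: {c15, c2, c20, c8}.
Only in c18's history (ahead): {c18, c6, c9} — 3.
Only in c20's history (behind): {c20, c8} — 2.

3 ahead, 2 behind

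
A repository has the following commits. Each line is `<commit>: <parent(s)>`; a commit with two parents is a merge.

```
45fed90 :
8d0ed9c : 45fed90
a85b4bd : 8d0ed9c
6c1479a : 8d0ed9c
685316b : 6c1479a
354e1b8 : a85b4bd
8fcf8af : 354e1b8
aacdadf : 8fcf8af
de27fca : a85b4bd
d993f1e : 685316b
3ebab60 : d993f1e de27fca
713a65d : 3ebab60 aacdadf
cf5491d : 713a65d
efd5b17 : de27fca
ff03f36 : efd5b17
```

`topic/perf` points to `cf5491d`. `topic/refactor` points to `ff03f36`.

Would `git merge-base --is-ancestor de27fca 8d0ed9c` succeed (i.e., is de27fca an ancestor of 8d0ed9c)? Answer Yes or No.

No

Ancestors of 8d0ed9c: {45fed90, 8d0ed9c}.
de27fca is not in that set, so it is not an ancestor of 8d0ed9c.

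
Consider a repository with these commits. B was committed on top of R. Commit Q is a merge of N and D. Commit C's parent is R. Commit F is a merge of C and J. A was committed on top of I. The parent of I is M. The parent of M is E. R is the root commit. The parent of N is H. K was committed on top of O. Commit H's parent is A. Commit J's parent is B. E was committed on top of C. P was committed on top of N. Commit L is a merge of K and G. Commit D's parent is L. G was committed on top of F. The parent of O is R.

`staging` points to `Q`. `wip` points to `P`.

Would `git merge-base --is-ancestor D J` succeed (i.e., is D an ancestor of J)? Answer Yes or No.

No

Ancestors of J: {B, J, R}.
D is not in that set, so it is not an ancestor of J.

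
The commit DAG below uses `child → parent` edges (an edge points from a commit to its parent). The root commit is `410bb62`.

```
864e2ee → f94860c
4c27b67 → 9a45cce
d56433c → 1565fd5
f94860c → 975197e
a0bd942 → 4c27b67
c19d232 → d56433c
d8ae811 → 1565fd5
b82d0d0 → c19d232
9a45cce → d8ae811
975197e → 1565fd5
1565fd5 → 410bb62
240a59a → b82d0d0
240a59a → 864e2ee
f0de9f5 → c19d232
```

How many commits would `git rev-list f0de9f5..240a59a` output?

Reachable from 240a59a: {1565fd5, 240a59a, 410bb62, 864e2ee, 975197e, b82d0d0, c19d232, d56433c, f94860c}.
Reachable from f0de9f5: {1565fd5, 410bb62, c19d232, d56433c, f0de9f5}.
In 240a59a's history but not f0de9f5's: {240a59a, 864e2ee, 975197e, b82d0d0, f94860c} — 5 commits.

5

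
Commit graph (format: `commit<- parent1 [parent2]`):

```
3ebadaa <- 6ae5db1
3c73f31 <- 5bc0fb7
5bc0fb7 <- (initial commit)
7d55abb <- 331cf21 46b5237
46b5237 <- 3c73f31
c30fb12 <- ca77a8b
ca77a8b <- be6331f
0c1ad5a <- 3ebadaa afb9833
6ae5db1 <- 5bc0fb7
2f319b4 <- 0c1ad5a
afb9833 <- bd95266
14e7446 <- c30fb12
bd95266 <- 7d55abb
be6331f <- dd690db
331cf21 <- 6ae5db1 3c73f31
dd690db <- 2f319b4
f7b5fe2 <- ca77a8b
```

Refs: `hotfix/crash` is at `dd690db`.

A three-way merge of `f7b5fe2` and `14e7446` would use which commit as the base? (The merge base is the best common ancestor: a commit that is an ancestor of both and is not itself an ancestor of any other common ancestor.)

ca77a8b

Ancestors of f7b5fe2: {0c1ad5a, 2f319b4, 331cf21, 3c73f31, 3ebadaa, 46b5237, 5bc0fb7, 6ae5db1, 7d55abb, afb9833, bd95266, be6331f, ca77a8b, dd690db, f7b5fe2}.
Ancestors of 14e7446: {0c1ad5a, 14e7446, 2f319b4, 331cf21, 3c73f31, 3ebadaa, 46b5237, 5bc0fb7, 6ae5db1, 7d55abb, afb9833, bd95266, be6331f, c30fb12, ca77a8b, dd690db}.
Common ancestors: {0c1ad5a, 2f319b4, 331cf21, 3c73f31, 3ebadaa, 46b5237, 5bc0fb7, 6ae5db1, 7d55abb, afb9833, bd95266, be6331f, ca77a8b, dd690db}.
Among these, ca77a8b is not an ancestor of any other common ancestor — it is the merge base.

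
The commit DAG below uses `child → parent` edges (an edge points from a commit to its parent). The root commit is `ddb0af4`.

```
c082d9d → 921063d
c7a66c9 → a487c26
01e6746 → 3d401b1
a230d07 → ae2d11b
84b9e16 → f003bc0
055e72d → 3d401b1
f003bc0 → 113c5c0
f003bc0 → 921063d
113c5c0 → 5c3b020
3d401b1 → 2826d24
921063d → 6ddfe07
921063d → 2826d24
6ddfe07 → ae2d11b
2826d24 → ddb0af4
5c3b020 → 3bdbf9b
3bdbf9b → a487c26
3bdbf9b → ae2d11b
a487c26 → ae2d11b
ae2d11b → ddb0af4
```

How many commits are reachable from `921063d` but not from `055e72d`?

3

Reachable from 921063d: {2826d24, 6ddfe07, 921063d, ae2d11b, ddb0af4}.
Reachable from 055e72d: {055e72d, 2826d24, 3d401b1, ddb0af4}.
In 921063d's history but not 055e72d's: {6ddfe07, 921063d, ae2d11b} — 3 commits.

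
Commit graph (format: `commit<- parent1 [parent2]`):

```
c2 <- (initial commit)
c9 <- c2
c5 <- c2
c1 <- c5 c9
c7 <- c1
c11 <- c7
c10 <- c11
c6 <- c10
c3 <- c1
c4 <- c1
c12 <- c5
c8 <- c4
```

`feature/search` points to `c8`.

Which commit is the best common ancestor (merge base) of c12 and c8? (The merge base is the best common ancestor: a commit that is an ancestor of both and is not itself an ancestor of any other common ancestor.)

Ancestors of c12: {c12, c2, c5}.
Ancestors of c8: {c1, c2, c4, c5, c8, c9}.
Common ancestors: {c2, c5}.
Among these, c5 is not an ancestor of any other common ancestor — it is the merge base.

c5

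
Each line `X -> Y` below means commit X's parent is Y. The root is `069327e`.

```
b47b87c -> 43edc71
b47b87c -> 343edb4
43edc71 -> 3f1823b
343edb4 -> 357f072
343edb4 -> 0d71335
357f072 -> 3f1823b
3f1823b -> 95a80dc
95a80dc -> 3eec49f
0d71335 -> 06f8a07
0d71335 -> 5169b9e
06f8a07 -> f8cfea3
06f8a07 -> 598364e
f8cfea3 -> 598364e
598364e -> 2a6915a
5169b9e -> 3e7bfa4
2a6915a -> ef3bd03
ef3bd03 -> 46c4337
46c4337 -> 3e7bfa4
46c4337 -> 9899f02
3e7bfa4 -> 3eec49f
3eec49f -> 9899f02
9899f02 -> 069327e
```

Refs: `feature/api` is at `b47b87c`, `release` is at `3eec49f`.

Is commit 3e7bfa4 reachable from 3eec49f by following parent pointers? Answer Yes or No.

Ancestors of 3eec49f: {069327e, 3eec49f, 9899f02}.
3e7bfa4 is not in that set, so it is not an ancestor of 3eec49f.

No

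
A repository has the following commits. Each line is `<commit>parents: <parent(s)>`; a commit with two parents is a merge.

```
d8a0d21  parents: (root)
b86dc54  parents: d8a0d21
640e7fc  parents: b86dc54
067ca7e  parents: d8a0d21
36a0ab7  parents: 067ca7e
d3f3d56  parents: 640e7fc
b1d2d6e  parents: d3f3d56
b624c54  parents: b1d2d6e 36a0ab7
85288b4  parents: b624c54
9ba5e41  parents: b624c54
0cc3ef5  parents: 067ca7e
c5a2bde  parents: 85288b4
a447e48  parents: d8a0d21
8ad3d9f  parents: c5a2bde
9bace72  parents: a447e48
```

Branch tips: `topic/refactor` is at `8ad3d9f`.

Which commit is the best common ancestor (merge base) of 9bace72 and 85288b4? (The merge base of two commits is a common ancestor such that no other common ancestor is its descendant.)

d8a0d21

Ancestors of 9bace72: {9bace72, a447e48, d8a0d21}.
Ancestors of 85288b4: {067ca7e, 36a0ab7, 640e7fc, 85288b4, b1d2d6e, b624c54, b86dc54, d3f3d56, d8a0d21}.
Common ancestors: {d8a0d21}.
The only common ancestor is d8a0d21, so it is the merge base.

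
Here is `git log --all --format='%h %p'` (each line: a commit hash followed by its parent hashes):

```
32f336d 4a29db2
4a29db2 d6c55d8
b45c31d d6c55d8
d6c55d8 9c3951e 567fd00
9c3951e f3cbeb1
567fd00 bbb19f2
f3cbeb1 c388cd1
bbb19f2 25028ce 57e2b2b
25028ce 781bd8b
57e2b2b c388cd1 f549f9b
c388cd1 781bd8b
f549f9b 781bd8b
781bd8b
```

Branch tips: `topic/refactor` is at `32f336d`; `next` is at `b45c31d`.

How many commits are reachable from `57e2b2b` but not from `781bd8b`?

3

Reachable from 57e2b2b: {57e2b2b, 781bd8b, c388cd1, f549f9b}.
Reachable from 781bd8b: {781bd8b}.
In 57e2b2b's history but not 781bd8b's: {57e2b2b, c388cd1, f549f9b} — 3 commits.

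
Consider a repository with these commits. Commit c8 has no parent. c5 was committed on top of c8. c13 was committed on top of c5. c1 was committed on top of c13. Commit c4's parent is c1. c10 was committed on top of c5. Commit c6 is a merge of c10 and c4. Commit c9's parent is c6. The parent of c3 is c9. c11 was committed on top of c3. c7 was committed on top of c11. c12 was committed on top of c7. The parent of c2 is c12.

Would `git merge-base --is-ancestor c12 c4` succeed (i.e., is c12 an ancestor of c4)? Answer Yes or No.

Ancestors of c4: {c1, c13, c4, c5, c8}.
c12 is not in that set, so it is not an ancestor of c4.

No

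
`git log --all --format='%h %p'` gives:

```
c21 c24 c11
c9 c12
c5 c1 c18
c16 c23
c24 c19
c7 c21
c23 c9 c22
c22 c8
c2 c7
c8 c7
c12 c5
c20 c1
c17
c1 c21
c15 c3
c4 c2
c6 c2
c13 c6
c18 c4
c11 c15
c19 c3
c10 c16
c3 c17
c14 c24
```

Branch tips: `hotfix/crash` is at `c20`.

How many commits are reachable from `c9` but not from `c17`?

14

Reachable from c9: {c1, c11, c12, c15, c17, c18, c19, c2, c21, c24, c3, c4, c5, c7, c9}.
Reachable from c17: {c17}.
In c9's history but not c17's: {c1, c11, c12, c15, c18, c19, c2, c21, c24, c3, c4, c5, c7, c9} — 14 commits.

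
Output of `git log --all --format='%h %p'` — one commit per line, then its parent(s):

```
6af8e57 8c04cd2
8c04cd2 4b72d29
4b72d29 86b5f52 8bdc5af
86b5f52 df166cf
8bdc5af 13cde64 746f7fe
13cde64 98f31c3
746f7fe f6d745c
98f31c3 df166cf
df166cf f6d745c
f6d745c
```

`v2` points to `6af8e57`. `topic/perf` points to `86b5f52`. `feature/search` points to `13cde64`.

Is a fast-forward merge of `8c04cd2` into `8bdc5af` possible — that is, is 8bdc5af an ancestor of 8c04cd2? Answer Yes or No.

A fast-forward from 8bdc5af to 8c04cd2 is possible iff 8bdc5af is an ancestor of 8c04cd2.
Ancestors of 8c04cd2: {13cde64, 4b72d29, 746f7fe, 86b5f52, 8bdc5af, 8c04cd2, 98f31c3, df166cf, f6d745c}.
8bdc5af is among them, so fast-forward is possible.

Yes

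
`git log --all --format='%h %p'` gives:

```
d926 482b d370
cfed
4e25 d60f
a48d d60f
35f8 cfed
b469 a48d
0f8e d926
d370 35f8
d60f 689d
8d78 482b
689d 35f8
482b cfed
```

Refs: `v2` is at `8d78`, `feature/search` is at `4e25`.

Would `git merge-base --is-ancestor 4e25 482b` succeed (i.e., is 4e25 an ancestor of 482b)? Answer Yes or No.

Ancestors of 482b: {482b, cfed}.
4e25 is not in that set, so it is not an ancestor of 482b.

No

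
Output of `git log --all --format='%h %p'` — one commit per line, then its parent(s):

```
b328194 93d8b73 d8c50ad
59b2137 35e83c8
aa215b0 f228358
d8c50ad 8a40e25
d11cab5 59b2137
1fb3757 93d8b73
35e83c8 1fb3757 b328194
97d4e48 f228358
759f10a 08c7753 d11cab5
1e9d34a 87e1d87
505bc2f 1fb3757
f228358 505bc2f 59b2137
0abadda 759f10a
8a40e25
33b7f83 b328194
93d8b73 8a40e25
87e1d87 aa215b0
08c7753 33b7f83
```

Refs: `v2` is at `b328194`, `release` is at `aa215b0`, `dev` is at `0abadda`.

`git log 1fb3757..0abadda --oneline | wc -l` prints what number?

9

Reachable from 0abadda: {08c7753, 0abadda, 1fb3757, 33b7f83, 35e83c8, 59b2137, 759f10a, 8a40e25, 93d8b73, b328194, d11cab5, d8c50ad}.
Reachable from 1fb3757: {1fb3757, 8a40e25, 93d8b73}.
In 0abadda's history but not 1fb3757's: {08c7753, 0abadda, 33b7f83, 35e83c8, 59b2137, 759f10a, b328194, d11cab5, d8c50ad} — 9 commits.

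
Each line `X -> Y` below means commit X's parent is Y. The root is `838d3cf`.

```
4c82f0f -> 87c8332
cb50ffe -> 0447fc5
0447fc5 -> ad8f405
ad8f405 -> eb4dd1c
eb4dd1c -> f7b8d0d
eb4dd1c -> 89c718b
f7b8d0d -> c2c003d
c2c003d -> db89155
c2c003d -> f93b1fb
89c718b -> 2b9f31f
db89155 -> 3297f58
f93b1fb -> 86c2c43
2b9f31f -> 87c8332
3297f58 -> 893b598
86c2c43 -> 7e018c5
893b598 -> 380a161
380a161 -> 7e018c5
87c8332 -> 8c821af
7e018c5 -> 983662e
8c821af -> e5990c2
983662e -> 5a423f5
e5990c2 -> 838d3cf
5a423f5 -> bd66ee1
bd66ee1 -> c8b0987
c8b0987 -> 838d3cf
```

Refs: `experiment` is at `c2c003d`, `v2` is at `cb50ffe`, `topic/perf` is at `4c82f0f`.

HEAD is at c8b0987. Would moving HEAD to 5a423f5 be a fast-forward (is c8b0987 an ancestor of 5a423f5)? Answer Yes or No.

A fast-forward from c8b0987 to 5a423f5 is possible iff c8b0987 is an ancestor of 5a423f5.
Ancestors of 5a423f5: {5a423f5, 838d3cf, bd66ee1, c8b0987}.
c8b0987 is among them, so fast-forward is possible.

Yes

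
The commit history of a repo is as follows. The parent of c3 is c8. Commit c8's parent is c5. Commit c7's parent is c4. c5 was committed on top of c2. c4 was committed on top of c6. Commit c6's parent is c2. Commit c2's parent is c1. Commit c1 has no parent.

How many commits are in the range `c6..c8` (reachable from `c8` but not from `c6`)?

Reachable from c8: {c1, c2, c5, c8}.
Reachable from c6: {c1, c2, c6}.
In c8's history but not c6's: {c5, c8} — 2 commits.

2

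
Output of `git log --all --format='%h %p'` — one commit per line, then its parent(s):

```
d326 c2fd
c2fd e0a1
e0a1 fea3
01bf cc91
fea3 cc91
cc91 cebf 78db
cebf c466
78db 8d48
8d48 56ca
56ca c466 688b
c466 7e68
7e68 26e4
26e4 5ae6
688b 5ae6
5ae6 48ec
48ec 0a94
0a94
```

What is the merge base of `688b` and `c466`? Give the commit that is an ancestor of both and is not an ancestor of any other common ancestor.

Ancestors of 688b: {0a94, 48ec, 5ae6, 688b}.
Ancestors of c466: {0a94, 26e4, 48ec, 5ae6, 7e68, c466}.
Common ancestors: {0a94, 48ec, 5ae6}.
Among these, 5ae6 is not an ancestor of any other common ancestor — it is the merge base.

5ae6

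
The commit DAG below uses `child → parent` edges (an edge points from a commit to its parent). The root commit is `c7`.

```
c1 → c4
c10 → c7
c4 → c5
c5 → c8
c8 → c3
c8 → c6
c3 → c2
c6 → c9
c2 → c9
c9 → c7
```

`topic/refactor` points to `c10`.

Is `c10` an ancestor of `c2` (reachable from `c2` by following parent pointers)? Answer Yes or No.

No

Ancestors of c2: {c2, c7, c9}.
c10 is not in that set, so it is not an ancestor of c2.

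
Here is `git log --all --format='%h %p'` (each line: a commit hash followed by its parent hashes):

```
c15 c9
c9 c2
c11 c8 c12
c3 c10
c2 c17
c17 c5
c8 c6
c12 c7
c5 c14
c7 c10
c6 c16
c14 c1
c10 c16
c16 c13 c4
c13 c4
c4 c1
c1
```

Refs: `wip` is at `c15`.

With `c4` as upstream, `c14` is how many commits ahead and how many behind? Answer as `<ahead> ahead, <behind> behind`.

1 ahead, 1 behind

Reachable from c14: {c1, c14}.
Reachable from c4: {c1, c4}.
Only in c14's history (ahead): {c14} — 1.
Only in c4's history (behind): {c4} — 1.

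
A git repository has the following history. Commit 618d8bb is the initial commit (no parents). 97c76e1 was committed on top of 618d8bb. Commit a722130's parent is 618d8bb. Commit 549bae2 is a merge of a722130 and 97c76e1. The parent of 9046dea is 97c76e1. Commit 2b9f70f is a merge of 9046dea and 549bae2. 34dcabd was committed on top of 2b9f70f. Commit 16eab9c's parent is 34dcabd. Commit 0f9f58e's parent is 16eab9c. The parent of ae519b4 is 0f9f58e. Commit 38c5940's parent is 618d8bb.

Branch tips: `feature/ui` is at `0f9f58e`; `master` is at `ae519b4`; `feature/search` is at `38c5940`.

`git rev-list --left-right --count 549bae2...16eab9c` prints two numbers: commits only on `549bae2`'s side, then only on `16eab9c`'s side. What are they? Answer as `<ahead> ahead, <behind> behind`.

0 ahead, 4 behind

Reachable from 549bae2: {549bae2, 618d8bb, 97c76e1, a722130}.
Reachable from 16eab9c: {16eab9c, 2b9f70f, 34dcabd, 549bae2, 618d8bb, 9046dea, 97c76e1, a722130}.
Only in 549bae2's history (ahead): {} — 0.
Only in 16eab9c's history (behind): {16eab9c, 2b9f70f, 34dcabd, 9046dea} — 4.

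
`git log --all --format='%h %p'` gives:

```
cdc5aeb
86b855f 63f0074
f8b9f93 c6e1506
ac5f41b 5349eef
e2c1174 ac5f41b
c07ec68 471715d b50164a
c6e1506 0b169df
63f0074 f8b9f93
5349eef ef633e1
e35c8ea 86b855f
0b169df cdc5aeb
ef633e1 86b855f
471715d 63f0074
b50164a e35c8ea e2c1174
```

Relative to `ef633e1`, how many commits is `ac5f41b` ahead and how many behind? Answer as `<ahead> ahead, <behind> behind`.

Reachable from ac5f41b: {0b169df, 5349eef, 63f0074, 86b855f, ac5f41b, c6e1506, cdc5aeb, ef633e1, f8b9f93}.
Reachable from ef633e1: {0b169df, 63f0074, 86b855f, c6e1506, cdc5aeb, ef633e1, f8b9f93}.
Only in ac5f41b's history (ahead): {5349eef, ac5f41b} — 2.
Only in ef633e1's history (behind): {} — 0.

2 ahead, 0 behind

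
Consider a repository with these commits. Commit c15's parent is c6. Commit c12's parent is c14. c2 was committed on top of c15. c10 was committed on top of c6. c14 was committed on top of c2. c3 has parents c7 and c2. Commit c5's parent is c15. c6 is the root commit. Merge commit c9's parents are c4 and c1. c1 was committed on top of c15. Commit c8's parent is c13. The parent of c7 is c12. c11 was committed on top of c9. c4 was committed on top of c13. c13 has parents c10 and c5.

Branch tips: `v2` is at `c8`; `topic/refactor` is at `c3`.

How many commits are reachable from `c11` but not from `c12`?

Reachable from c11: {c1, c10, c11, c13, c15, c4, c5, c6, c9}.
Reachable from c12: {c12, c14, c15, c2, c6}.
In c11's history but not c12's: {c1, c10, c11, c13, c4, c5, c9} — 7 commits.

7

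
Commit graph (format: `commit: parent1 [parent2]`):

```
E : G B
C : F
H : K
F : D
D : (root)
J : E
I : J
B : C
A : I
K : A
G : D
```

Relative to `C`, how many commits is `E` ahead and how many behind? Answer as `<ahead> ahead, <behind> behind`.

Reachable from E: {B, C, D, E, F, G}.
Reachable from C: {C, D, F}.
Only in E's history (ahead): {B, E, G} — 3.
Only in C's history (behind): {} — 0.

3 ahead, 0 behind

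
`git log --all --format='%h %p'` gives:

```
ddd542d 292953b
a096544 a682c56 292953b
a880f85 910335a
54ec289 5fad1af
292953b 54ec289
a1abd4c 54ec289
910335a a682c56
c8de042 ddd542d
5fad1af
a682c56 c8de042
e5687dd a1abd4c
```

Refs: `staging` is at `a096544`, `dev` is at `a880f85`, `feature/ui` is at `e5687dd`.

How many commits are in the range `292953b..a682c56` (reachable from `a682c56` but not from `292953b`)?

3

Reachable from a682c56: {292953b, 54ec289, 5fad1af, a682c56, c8de042, ddd542d}.
Reachable from 292953b: {292953b, 54ec289, 5fad1af}.
In a682c56's history but not 292953b's: {a682c56, c8de042, ddd542d} — 3 commits.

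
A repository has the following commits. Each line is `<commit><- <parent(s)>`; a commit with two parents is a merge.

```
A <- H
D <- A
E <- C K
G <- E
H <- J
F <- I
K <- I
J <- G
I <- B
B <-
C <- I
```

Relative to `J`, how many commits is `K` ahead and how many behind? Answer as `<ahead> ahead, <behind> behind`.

0 ahead, 4 behind

Reachable from K: {B, I, K}.
Reachable from J: {B, C, E, G, I, J, K}.
Only in K's history (ahead): {} — 0.
Only in J's history (behind): {C, E, G, J} — 4.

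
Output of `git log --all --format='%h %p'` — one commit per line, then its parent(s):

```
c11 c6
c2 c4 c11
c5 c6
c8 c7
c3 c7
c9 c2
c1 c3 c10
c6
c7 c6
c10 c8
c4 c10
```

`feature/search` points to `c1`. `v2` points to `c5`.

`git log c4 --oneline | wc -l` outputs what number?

Walking parent pointers from c4: reachable set = {c10, c4, c6, c7, c8}.
That is 5 commits.

5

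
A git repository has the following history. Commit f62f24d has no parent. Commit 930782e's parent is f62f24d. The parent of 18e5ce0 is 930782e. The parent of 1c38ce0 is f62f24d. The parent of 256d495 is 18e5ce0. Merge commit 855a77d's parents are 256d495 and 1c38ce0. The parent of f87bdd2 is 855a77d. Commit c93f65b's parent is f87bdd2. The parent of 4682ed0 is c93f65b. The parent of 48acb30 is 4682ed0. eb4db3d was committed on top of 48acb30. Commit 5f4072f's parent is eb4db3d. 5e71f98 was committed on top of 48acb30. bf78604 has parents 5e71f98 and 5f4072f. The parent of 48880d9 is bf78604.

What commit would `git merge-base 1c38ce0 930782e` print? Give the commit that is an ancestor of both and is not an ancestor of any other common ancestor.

f62f24d

Ancestors of 1c38ce0: {1c38ce0, f62f24d}.
Ancestors of 930782e: {930782e, f62f24d}.
Common ancestors: {f62f24d}.
The only common ancestor is f62f24d, so it is the merge base.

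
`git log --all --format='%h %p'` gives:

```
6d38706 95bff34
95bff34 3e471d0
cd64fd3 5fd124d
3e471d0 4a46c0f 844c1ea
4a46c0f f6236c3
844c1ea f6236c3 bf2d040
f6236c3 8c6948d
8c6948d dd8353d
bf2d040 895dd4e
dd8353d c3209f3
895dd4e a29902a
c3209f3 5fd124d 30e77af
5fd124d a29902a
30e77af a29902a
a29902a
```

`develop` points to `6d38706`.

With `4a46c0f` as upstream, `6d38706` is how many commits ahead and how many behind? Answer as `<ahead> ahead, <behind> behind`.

6 ahead, 0 behind

Reachable from 6d38706: {30e77af, 3e471d0, 4a46c0f, 5fd124d, 6d38706, 844c1ea, 895dd4e, 8c6948d, 95bff34, a29902a, bf2d040, c3209f3, dd8353d, f6236c3}.
Reachable from 4a46c0f: {30e77af, 4a46c0f, 5fd124d, 8c6948d, a29902a, c3209f3, dd8353d, f6236c3}.
Only in 6d38706's history (ahead): {3e471d0, 6d38706, 844c1ea, 895dd4e, 95bff34, bf2d040} — 6.
Only in 4a46c0f's history (behind): {} — 0.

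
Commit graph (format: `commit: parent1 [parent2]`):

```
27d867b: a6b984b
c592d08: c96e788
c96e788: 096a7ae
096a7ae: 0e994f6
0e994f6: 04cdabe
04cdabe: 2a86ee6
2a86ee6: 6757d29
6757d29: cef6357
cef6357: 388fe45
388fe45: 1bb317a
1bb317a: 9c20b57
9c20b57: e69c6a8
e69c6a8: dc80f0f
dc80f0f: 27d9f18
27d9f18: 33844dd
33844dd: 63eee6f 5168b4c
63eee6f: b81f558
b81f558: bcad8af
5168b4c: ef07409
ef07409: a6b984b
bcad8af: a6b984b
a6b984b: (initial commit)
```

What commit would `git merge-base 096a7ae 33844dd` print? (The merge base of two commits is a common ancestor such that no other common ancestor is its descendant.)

Ancestors of 096a7ae: {04cdabe, 096a7ae, 0e994f6, 1bb317a, 27d9f18, 2a86ee6, 33844dd, 388fe45, 5168b4c, 63eee6f, 6757d29, 9c20b57, a6b984b, b81f558, bcad8af, cef6357, dc80f0f, e69c6a8, ef07409}.
Ancestors of 33844dd: {33844dd, 5168b4c, 63eee6f, a6b984b, b81f558, bcad8af, ef07409}.
Common ancestors: {33844dd, 5168b4c, 63eee6f, a6b984b, b81f558, bcad8af, ef07409}.
Among these, 33844dd is not an ancestor of any other common ancestor — it is the merge base.

33844dd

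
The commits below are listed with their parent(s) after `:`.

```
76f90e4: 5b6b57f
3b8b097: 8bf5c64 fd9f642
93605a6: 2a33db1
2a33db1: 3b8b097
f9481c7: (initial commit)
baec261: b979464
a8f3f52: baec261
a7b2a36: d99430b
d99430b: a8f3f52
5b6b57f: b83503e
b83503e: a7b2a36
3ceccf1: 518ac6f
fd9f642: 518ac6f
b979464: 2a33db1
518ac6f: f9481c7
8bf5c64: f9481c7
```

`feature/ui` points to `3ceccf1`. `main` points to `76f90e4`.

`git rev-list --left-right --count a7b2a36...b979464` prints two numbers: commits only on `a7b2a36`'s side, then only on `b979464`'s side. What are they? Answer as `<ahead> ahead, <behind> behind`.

4 ahead, 0 behind

Reachable from a7b2a36: {2a33db1, 3b8b097, 518ac6f, 8bf5c64, a7b2a36, a8f3f52, b979464, baec261, d99430b, f9481c7, fd9f642}.
Reachable from b979464: {2a33db1, 3b8b097, 518ac6f, 8bf5c64, b979464, f9481c7, fd9f642}.
Only in a7b2a36's history (ahead): {a7b2a36, a8f3f52, baec261, d99430b} — 4.
Only in b979464's history (behind): {} — 0.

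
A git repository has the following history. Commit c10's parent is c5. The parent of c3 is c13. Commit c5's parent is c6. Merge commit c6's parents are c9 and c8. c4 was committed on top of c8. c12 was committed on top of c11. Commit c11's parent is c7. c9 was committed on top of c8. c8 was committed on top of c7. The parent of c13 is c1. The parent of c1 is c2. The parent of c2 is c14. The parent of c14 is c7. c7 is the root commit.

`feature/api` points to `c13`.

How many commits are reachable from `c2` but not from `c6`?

2

Reachable from c2: {c14, c2, c7}.
Reachable from c6: {c6, c7, c8, c9}.
In c2's history but not c6's: {c14, c2} — 2 commits.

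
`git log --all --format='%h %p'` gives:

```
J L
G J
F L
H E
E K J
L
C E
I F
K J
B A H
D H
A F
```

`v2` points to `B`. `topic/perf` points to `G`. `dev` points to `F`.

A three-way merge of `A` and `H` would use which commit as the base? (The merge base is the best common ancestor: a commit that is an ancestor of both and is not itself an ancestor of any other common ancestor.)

L

Ancestors of A: {A, F, L}.
Ancestors of H: {E, H, J, K, L}.
Common ancestors: {L}.
The only common ancestor is L, so it is the merge base.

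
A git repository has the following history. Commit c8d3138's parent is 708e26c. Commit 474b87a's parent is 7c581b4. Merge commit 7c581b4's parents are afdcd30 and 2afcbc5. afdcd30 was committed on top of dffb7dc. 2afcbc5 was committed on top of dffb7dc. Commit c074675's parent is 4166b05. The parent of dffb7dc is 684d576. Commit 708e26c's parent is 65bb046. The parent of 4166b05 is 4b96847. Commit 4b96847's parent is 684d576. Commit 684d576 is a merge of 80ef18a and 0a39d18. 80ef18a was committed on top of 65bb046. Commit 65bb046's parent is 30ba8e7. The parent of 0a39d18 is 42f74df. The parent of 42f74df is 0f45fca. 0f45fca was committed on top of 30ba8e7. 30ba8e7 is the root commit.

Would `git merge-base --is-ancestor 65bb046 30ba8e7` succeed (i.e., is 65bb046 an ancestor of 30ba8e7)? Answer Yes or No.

No

Ancestors of 30ba8e7: {30ba8e7}.
65bb046 is not in that set, so it is not an ancestor of 30ba8e7.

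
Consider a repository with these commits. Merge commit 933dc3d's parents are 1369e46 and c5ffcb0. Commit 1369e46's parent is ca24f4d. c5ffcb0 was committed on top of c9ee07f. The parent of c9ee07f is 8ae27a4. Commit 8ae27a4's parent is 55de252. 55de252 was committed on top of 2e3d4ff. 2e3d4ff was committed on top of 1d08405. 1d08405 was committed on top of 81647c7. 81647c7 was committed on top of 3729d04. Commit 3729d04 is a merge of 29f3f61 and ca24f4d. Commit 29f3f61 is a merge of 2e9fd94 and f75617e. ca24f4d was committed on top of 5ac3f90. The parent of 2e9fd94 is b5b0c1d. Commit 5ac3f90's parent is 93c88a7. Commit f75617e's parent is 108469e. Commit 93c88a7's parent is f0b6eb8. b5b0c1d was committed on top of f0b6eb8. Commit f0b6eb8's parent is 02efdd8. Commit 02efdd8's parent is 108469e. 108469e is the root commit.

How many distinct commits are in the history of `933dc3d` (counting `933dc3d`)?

20

Walking parent pointers from 933dc3d: reachable set = {02efdd8, 108469e, 1369e46, 1d08405, 29f3f61, 2e3d4ff, 2e9fd94, 3729d04, 55de252, 5ac3f90, 81647c7, 8ae27a4, 933dc3d, 93c88a7, b5b0c1d, c5ffcb0, c9ee07f, ca24f4d, f0b6eb8, f75617e}.
That is 20 commits.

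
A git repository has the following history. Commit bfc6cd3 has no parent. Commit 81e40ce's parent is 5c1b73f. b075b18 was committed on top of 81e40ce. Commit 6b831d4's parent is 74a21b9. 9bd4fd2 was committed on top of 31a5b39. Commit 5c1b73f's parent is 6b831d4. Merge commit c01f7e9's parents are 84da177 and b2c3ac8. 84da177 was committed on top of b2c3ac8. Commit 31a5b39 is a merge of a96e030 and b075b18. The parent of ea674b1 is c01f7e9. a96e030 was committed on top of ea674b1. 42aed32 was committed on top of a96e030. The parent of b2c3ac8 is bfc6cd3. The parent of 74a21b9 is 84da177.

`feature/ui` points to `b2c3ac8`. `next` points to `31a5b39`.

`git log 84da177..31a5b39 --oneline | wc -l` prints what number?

Reachable from 31a5b39: {31a5b39, 5c1b73f, 6b831d4, 74a21b9, 81e40ce, 84da177, a96e030, b075b18, b2c3ac8, bfc6cd3, c01f7e9, ea674b1}.
Reachable from 84da177: {84da177, b2c3ac8, bfc6cd3}.
In 31a5b39's history but not 84da177's: {31a5b39, 5c1b73f, 6b831d4, 74a21b9, 81e40ce, a96e030, b075b18, c01f7e9, ea674b1} — 9 commits.

9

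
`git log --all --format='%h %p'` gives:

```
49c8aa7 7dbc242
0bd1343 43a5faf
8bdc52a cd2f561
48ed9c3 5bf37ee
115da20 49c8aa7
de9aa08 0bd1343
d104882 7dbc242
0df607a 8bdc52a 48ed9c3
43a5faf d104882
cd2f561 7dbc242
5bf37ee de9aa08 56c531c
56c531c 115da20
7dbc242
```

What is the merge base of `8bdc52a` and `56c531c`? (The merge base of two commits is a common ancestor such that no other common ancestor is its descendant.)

Ancestors of 8bdc52a: {7dbc242, 8bdc52a, cd2f561}.
Ancestors of 56c531c: {115da20, 49c8aa7, 56c531c, 7dbc242}.
Common ancestors: {7dbc242}.
The only common ancestor is 7dbc242, so it is the merge base.

7dbc242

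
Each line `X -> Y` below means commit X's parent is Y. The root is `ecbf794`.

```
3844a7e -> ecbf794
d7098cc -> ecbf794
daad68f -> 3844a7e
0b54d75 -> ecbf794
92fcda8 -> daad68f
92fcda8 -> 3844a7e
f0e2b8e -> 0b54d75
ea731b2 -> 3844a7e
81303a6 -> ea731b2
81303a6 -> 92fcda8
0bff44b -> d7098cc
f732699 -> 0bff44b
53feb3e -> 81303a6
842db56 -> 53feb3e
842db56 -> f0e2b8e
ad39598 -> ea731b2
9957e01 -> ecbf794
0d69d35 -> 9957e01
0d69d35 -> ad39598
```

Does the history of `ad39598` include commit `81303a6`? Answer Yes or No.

Ancestors of ad39598: {3844a7e, ad39598, ea731b2, ecbf794}.
81303a6 is not in that set, so it is not an ancestor of ad39598.

No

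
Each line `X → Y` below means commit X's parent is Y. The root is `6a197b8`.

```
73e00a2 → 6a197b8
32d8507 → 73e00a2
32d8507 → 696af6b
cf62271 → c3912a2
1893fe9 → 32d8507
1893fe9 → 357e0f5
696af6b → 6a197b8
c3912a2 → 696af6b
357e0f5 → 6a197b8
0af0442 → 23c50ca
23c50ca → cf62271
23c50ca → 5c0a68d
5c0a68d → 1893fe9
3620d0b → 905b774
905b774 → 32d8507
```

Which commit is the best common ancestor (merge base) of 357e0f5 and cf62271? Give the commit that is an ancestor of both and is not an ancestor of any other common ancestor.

6a197b8

Ancestors of 357e0f5: {357e0f5, 6a197b8}.
Ancestors of cf62271: {696af6b, 6a197b8, c3912a2, cf62271}.
Common ancestors: {6a197b8}.
The only common ancestor is 6a197b8, so it is the merge base.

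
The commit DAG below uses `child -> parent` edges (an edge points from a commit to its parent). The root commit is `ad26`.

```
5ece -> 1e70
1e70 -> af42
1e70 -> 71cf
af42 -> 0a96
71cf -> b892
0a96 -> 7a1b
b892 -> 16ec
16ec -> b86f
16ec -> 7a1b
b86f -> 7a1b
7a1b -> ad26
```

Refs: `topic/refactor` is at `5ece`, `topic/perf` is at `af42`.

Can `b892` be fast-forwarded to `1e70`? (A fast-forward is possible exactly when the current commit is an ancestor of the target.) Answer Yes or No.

A fast-forward from b892 to 1e70 is possible iff b892 is an ancestor of 1e70.
Ancestors of 1e70: {0a96, 16ec, 1e70, 71cf, 7a1b, ad26, af42, b86f, b892}.
b892 is among them, so fast-forward is possible.

Yes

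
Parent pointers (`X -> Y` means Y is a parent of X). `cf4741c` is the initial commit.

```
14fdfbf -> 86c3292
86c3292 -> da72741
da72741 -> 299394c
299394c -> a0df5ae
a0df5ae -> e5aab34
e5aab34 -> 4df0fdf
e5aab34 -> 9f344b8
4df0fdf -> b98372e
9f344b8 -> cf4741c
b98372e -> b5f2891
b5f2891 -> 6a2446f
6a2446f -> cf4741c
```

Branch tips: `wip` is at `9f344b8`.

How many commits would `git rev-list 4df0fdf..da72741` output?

Reachable from da72741: {299394c, 4df0fdf, 6a2446f, 9f344b8, a0df5ae, b5f2891, b98372e, cf4741c, da72741, e5aab34}.
Reachable from 4df0fdf: {4df0fdf, 6a2446f, b5f2891, b98372e, cf4741c}.
In da72741's history but not 4df0fdf's: {299394c, 9f344b8, a0df5ae, da72741, e5aab34} — 5 commits.

5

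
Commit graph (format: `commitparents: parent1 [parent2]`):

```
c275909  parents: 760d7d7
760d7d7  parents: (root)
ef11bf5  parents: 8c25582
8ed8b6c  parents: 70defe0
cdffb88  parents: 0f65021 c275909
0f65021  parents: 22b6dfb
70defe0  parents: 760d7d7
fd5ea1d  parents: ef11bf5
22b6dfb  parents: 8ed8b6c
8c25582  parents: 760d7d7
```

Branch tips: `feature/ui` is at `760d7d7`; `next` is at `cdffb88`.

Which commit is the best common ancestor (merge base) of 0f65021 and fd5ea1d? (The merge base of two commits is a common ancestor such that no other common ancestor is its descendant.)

760d7d7

Ancestors of 0f65021: {0f65021, 22b6dfb, 70defe0, 760d7d7, 8ed8b6c}.
Ancestors of fd5ea1d: {760d7d7, 8c25582, ef11bf5, fd5ea1d}.
Common ancestors: {760d7d7}.
The only common ancestor is 760d7d7, so it is the merge base.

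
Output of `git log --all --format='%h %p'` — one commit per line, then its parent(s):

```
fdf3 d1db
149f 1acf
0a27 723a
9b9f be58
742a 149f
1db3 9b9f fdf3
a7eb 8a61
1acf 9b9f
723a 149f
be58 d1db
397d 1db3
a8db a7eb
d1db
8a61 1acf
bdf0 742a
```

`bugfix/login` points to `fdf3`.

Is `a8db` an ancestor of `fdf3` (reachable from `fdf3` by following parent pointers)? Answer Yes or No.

No

Ancestors of fdf3: {d1db, fdf3}.
a8db is not in that set, so it is not an ancestor of fdf3.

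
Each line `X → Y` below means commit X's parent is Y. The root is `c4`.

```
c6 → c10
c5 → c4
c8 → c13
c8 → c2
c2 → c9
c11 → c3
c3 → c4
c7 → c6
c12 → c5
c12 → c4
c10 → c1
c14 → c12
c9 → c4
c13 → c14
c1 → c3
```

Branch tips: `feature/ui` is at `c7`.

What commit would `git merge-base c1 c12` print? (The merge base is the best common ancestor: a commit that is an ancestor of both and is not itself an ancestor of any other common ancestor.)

Ancestors of c1: {c1, c3, c4}.
Ancestors of c12: {c12, c4, c5}.
Common ancestors: {c4}.
The only common ancestor is c4, so it is the merge base.

c4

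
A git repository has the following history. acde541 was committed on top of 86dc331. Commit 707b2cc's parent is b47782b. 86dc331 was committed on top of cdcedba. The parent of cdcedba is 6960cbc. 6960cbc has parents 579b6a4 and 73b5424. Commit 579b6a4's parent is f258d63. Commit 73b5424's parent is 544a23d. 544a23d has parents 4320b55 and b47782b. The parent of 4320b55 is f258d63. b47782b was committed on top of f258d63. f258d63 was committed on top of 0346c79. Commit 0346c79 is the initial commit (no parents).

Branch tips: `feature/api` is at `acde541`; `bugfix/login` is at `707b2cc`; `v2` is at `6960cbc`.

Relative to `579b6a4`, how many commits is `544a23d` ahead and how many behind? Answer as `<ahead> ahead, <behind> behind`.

3 ahead, 1 behind

Reachable from 544a23d: {0346c79, 4320b55, 544a23d, b47782b, f258d63}.
Reachable from 579b6a4: {0346c79, 579b6a4, f258d63}.
Only in 544a23d's history (ahead): {4320b55, 544a23d, b47782b} — 3.
Only in 579b6a4's history (behind): {579b6a4} — 1.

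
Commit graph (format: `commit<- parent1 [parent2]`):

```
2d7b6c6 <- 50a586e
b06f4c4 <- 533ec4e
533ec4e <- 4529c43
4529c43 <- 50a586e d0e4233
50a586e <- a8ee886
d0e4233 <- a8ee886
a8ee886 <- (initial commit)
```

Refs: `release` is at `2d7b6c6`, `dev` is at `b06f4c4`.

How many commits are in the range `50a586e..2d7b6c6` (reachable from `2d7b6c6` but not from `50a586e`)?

1

Reachable from 2d7b6c6: {2d7b6c6, 50a586e, a8ee886}.
Reachable from 50a586e: {50a586e, a8ee886}.
In 2d7b6c6's history but not 50a586e's: {2d7b6c6} — 1 commit.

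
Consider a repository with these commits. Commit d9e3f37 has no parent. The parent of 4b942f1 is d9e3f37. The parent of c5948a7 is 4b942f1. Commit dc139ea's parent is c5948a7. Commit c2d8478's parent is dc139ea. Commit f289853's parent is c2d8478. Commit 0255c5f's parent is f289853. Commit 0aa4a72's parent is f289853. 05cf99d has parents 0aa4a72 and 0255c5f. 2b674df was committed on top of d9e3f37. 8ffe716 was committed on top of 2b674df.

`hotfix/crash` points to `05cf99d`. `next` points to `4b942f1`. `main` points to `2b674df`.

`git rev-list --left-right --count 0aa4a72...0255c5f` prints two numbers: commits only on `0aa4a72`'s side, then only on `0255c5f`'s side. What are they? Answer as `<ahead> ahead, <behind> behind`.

1 ahead, 1 behind

Reachable from 0aa4a72: {0aa4a72, 4b942f1, c2d8478, c5948a7, d9e3f37, dc139ea, f289853}.
Reachable from 0255c5f: {0255c5f, 4b942f1, c2d8478, c5948a7, d9e3f37, dc139ea, f289853}.
Only in 0aa4a72's history (ahead): {0aa4a72} — 1.
Only in 0255c5f's history (behind): {0255c5f} — 1.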